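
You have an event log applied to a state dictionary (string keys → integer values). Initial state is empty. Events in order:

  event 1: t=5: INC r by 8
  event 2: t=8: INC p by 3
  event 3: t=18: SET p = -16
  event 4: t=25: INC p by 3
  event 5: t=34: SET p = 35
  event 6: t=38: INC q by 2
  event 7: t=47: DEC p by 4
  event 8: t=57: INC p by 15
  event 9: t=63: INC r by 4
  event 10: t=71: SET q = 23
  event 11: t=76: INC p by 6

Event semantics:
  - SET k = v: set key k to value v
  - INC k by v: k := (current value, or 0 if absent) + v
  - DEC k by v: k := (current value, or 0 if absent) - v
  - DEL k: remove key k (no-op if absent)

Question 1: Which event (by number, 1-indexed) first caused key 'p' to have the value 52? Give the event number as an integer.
Answer: 11

Derivation:
Looking for first event where p becomes 52:
  event 2: p = 3
  event 3: p = -16
  event 4: p = -13
  event 5: p = 35
  event 6: p = 35
  event 7: p = 31
  event 8: p = 46
  event 9: p = 46
  event 10: p = 46
  event 11: p 46 -> 52  <-- first match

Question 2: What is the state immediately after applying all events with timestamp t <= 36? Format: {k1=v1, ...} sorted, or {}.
Apply events with t <= 36 (5 events):
  after event 1 (t=5: INC r by 8): {r=8}
  after event 2 (t=8: INC p by 3): {p=3, r=8}
  after event 3 (t=18: SET p = -16): {p=-16, r=8}
  after event 4 (t=25: INC p by 3): {p=-13, r=8}
  after event 5 (t=34: SET p = 35): {p=35, r=8}

Answer: {p=35, r=8}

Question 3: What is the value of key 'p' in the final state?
Track key 'p' through all 11 events:
  event 1 (t=5: INC r by 8): p unchanged
  event 2 (t=8: INC p by 3): p (absent) -> 3
  event 3 (t=18: SET p = -16): p 3 -> -16
  event 4 (t=25: INC p by 3): p -16 -> -13
  event 5 (t=34: SET p = 35): p -13 -> 35
  event 6 (t=38: INC q by 2): p unchanged
  event 7 (t=47: DEC p by 4): p 35 -> 31
  event 8 (t=57: INC p by 15): p 31 -> 46
  event 9 (t=63: INC r by 4): p unchanged
  event 10 (t=71: SET q = 23): p unchanged
  event 11 (t=76: INC p by 6): p 46 -> 52
Final: p = 52

Answer: 52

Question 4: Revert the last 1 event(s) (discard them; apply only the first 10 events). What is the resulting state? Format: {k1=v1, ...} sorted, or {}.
Keep first 10 events (discard last 1):
  after event 1 (t=5: INC r by 8): {r=8}
  after event 2 (t=8: INC p by 3): {p=3, r=8}
  after event 3 (t=18: SET p = -16): {p=-16, r=8}
  after event 4 (t=25: INC p by 3): {p=-13, r=8}
  after event 5 (t=34: SET p = 35): {p=35, r=8}
  after event 6 (t=38: INC q by 2): {p=35, q=2, r=8}
  after event 7 (t=47: DEC p by 4): {p=31, q=2, r=8}
  after event 8 (t=57: INC p by 15): {p=46, q=2, r=8}
  after event 9 (t=63: INC r by 4): {p=46, q=2, r=12}
  after event 10 (t=71: SET q = 23): {p=46, q=23, r=12}

Answer: {p=46, q=23, r=12}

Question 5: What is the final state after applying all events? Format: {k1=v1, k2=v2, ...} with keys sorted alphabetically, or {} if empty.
  after event 1 (t=5: INC r by 8): {r=8}
  after event 2 (t=8: INC p by 3): {p=3, r=8}
  after event 3 (t=18: SET p = -16): {p=-16, r=8}
  after event 4 (t=25: INC p by 3): {p=-13, r=8}
  after event 5 (t=34: SET p = 35): {p=35, r=8}
  after event 6 (t=38: INC q by 2): {p=35, q=2, r=8}
  after event 7 (t=47: DEC p by 4): {p=31, q=2, r=8}
  after event 8 (t=57: INC p by 15): {p=46, q=2, r=8}
  after event 9 (t=63: INC r by 4): {p=46, q=2, r=12}
  after event 10 (t=71: SET q = 23): {p=46, q=23, r=12}
  after event 11 (t=76: INC p by 6): {p=52, q=23, r=12}

Answer: {p=52, q=23, r=12}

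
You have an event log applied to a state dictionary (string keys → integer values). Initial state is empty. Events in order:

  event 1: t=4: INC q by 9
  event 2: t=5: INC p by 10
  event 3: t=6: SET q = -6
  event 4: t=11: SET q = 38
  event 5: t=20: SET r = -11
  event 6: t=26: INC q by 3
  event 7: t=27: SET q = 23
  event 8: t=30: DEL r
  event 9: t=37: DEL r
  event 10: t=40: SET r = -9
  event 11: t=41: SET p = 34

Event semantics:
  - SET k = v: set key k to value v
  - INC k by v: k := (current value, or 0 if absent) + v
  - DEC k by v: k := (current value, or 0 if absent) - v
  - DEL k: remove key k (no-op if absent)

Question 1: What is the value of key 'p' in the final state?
Answer: 34

Derivation:
Track key 'p' through all 11 events:
  event 1 (t=4: INC q by 9): p unchanged
  event 2 (t=5: INC p by 10): p (absent) -> 10
  event 3 (t=6: SET q = -6): p unchanged
  event 4 (t=11: SET q = 38): p unchanged
  event 5 (t=20: SET r = -11): p unchanged
  event 6 (t=26: INC q by 3): p unchanged
  event 7 (t=27: SET q = 23): p unchanged
  event 8 (t=30: DEL r): p unchanged
  event 9 (t=37: DEL r): p unchanged
  event 10 (t=40: SET r = -9): p unchanged
  event 11 (t=41: SET p = 34): p 10 -> 34
Final: p = 34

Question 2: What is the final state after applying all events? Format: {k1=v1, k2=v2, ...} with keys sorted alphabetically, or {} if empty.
  after event 1 (t=4: INC q by 9): {q=9}
  after event 2 (t=5: INC p by 10): {p=10, q=9}
  after event 3 (t=6: SET q = -6): {p=10, q=-6}
  after event 4 (t=11: SET q = 38): {p=10, q=38}
  after event 5 (t=20: SET r = -11): {p=10, q=38, r=-11}
  after event 6 (t=26: INC q by 3): {p=10, q=41, r=-11}
  after event 7 (t=27: SET q = 23): {p=10, q=23, r=-11}
  after event 8 (t=30: DEL r): {p=10, q=23}
  after event 9 (t=37: DEL r): {p=10, q=23}
  after event 10 (t=40: SET r = -9): {p=10, q=23, r=-9}
  after event 11 (t=41: SET p = 34): {p=34, q=23, r=-9}

Answer: {p=34, q=23, r=-9}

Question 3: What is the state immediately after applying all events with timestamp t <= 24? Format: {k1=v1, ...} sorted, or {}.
Apply events with t <= 24 (5 events):
  after event 1 (t=4: INC q by 9): {q=9}
  after event 2 (t=5: INC p by 10): {p=10, q=9}
  after event 3 (t=6: SET q = -6): {p=10, q=-6}
  after event 4 (t=11: SET q = 38): {p=10, q=38}
  after event 5 (t=20: SET r = -11): {p=10, q=38, r=-11}

Answer: {p=10, q=38, r=-11}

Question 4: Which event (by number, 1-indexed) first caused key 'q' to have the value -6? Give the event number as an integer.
Looking for first event where q becomes -6:
  event 1: q = 9
  event 2: q = 9
  event 3: q 9 -> -6  <-- first match

Answer: 3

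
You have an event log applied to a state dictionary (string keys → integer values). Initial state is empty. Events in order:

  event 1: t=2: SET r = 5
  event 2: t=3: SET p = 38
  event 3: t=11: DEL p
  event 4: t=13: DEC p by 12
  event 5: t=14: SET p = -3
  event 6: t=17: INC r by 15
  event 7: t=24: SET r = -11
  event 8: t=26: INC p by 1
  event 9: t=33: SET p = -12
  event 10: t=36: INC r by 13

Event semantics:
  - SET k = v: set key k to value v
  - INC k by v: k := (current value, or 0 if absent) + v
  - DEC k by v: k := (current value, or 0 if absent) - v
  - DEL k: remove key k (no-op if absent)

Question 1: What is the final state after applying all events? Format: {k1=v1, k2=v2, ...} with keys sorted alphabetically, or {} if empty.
  after event 1 (t=2: SET r = 5): {r=5}
  after event 2 (t=3: SET p = 38): {p=38, r=5}
  after event 3 (t=11: DEL p): {r=5}
  after event 4 (t=13: DEC p by 12): {p=-12, r=5}
  after event 5 (t=14: SET p = -3): {p=-3, r=5}
  after event 6 (t=17: INC r by 15): {p=-3, r=20}
  after event 7 (t=24: SET r = -11): {p=-3, r=-11}
  after event 8 (t=26: INC p by 1): {p=-2, r=-11}
  after event 9 (t=33: SET p = -12): {p=-12, r=-11}
  after event 10 (t=36: INC r by 13): {p=-12, r=2}

Answer: {p=-12, r=2}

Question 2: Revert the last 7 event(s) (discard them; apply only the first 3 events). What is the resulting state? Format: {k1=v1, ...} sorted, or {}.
Keep first 3 events (discard last 7):
  after event 1 (t=2: SET r = 5): {r=5}
  after event 2 (t=3: SET p = 38): {p=38, r=5}
  after event 3 (t=11: DEL p): {r=5}

Answer: {r=5}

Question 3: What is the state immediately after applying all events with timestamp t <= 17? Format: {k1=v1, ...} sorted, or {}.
Answer: {p=-3, r=20}

Derivation:
Apply events with t <= 17 (6 events):
  after event 1 (t=2: SET r = 5): {r=5}
  after event 2 (t=3: SET p = 38): {p=38, r=5}
  after event 3 (t=11: DEL p): {r=5}
  after event 4 (t=13: DEC p by 12): {p=-12, r=5}
  after event 5 (t=14: SET p = -3): {p=-3, r=5}
  after event 6 (t=17: INC r by 15): {p=-3, r=20}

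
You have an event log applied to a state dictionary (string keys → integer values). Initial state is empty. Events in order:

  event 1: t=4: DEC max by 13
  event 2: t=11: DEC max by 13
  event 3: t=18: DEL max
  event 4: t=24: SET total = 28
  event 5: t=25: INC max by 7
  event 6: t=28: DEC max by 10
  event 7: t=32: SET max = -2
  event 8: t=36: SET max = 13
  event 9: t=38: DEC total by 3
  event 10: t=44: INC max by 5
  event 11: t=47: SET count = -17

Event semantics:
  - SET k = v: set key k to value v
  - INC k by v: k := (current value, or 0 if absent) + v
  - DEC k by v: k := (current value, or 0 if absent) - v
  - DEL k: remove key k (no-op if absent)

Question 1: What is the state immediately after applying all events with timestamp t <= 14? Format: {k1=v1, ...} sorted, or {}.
Apply events with t <= 14 (2 events):
  after event 1 (t=4: DEC max by 13): {max=-13}
  after event 2 (t=11: DEC max by 13): {max=-26}

Answer: {max=-26}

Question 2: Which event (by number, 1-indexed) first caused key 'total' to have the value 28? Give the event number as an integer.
Answer: 4

Derivation:
Looking for first event where total becomes 28:
  event 4: total (absent) -> 28  <-- first match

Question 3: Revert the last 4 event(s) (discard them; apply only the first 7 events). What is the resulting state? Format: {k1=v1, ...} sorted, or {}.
Answer: {max=-2, total=28}

Derivation:
Keep first 7 events (discard last 4):
  after event 1 (t=4: DEC max by 13): {max=-13}
  after event 2 (t=11: DEC max by 13): {max=-26}
  after event 3 (t=18: DEL max): {}
  after event 4 (t=24: SET total = 28): {total=28}
  after event 5 (t=25: INC max by 7): {max=7, total=28}
  after event 6 (t=28: DEC max by 10): {max=-3, total=28}
  after event 7 (t=32: SET max = -2): {max=-2, total=28}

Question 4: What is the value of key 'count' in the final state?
Answer: -17

Derivation:
Track key 'count' through all 11 events:
  event 1 (t=4: DEC max by 13): count unchanged
  event 2 (t=11: DEC max by 13): count unchanged
  event 3 (t=18: DEL max): count unchanged
  event 4 (t=24: SET total = 28): count unchanged
  event 5 (t=25: INC max by 7): count unchanged
  event 6 (t=28: DEC max by 10): count unchanged
  event 7 (t=32: SET max = -2): count unchanged
  event 8 (t=36: SET max = 13): count unchanged
  event 9 (t=38: DEC total by 3): count unchanged
  event 10 (t=44: INC max by 5): count unchanged
  event 11 (t=47: SET count = -17): count (absent) -> -17
Final: count = -17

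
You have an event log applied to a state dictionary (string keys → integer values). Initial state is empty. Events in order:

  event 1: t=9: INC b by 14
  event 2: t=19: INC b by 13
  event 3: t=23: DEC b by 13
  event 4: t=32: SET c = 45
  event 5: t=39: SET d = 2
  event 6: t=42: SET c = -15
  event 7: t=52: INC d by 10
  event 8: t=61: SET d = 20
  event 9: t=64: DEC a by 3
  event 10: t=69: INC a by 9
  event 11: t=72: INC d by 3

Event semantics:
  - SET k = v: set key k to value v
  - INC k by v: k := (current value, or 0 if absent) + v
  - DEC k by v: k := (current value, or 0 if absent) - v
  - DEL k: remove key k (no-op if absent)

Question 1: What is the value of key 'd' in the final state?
Track key 'd' through all 11 events:
  event 1 (t=9: INC b by 14): d unchanged
  event 2 (t=19: INC b by 13): d unchanged
  event 3 (t=23: DEC b by 13): d unchanged
  event 4 (t=32: SET c = 45): d unchanged
  event 5 (t=39: SET d = 2): d (absent) -> 2
  event 6 (t=42: SET c = -15): d unchanged
  event 7 (t=52: INC d by 10): d 2 -> 12
  event 8 (t=61: SET d = 20): d 12 -> 20
  event 9 (t=64: DEC a by 3): d unchanged
  event 10 (t=69: INC a by 9): d unchanged
  event 11 (t=72: INC d by 3): d 20 -> 23
Final: d = 23

Answer: 23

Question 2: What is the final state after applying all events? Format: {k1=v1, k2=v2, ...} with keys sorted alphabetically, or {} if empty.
Answer: {a=6, b=14, c=-15, d=23}

Derivation:
  after event 1 (t=9: INC b by 14): {b=14}
  after event 2 (t=19: INC b by 13): {b=27}
  after event 3 (t=23: DEC b by 13): {b=14}
  after event 4 (t=32: SET c = 45): {b=14, c=45}
  after event 5 (t=39: SET d = 2): {b=14, c=45, d=2}
  after event 6 (t=42: SET c = -15): {b=14, c=-15, d=2}
  after event 7 (t=52: INC d by 10): {b=14, c=-15, d=12}
  after event 8 (t=61: SET d = 20): {b=14, c=-15, d=20}
  after event 9 (t=64: DEC a by 3): {a=-3, b=14, c=-15, d=20}
  after event 10 (t=69: INC a by 9): {a=6, b=14, c=-15, d=20}
  after event 11 (t=72: INC d by 3): {a=6, b=14, c=-15, d=23}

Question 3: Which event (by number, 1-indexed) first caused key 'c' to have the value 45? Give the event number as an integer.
Looking for first event where c becomes 45:
  event 4: c (absent) -> 45  <-- first match

Answer: 4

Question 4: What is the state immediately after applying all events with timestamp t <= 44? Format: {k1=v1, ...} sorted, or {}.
Apply events with t <= 44 (6 events):
  after event 1 (t=9: INC b by 14): {b=14}
  after event 2 (t=19: INC b by 13): {b=27}
  after event 3 (t=23: DEC b by 13): {b=14}
  after event 4 (t=32: SET c = 45): {b=14, c=45}
  after event 5 (t=39: SET d = 2): {b=14, c=45, d=2}
  after event 6 (t=42: SET c = -15): {b=14, c=-15, d=2}

Answer: {b=14, c=-15, d=2}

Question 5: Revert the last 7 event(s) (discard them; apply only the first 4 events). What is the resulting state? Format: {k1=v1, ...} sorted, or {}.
Answer: {b=14, c=45}

Derivation:
Keep first 4 events (discard last 7):
  after event 1 (t=9: INC b by 14): {b=14}
  after event 2 (t=19: INC b by 13): {b=27}
  after event 3 (t=23: DEC b by 13): {b=14}
  after event 4 (t=32: SET c = 45): {b=14, c=45}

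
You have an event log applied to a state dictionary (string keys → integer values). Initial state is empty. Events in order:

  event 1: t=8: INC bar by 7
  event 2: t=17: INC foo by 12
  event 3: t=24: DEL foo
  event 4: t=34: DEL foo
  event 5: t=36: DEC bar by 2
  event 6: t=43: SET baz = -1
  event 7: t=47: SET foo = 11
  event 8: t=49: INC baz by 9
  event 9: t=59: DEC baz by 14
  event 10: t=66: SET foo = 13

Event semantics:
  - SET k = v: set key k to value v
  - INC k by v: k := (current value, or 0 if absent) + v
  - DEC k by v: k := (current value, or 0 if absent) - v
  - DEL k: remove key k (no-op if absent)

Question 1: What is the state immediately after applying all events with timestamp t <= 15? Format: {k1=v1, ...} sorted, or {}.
Apply events with t <= 15 (1 events):
  after event 1 (t=8: INC bar by 7): {bar=7}

Answer: {bar=7}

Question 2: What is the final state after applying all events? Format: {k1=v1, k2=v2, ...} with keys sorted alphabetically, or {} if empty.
  after event 1 (t=8: INC bar by 7): {bar=7}
  after event 2 (t=17: INC foo by 12): {bar=7, foo=12}
  after event 3 (t=24: DEL foo): {bar=7}
  after event 4 (t=34: DEL foo): {bar=7}
  after event 5 (t=36: DEC bar by 2): {bar=5}
  after event 6 (t=43: SET baz = -1): {bar=5, baz=-1}
  after event 7 (t=47: SET foo = 11): {bar=5, baz=-1, foo=11}
  after event 8 (t=49: INC baz by 9): {bar=5, baz=8, foo=11}
  after event 9 (t=59: DEC baz by 14): {bar=5, baz=-6, foo=11}
  after event 10 (t=66: SET foo = 13): {bar=5, baz=-6, foo=13}

Answer: {bar=5, baz=-6, foo=13}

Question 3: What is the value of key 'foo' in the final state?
Track key 'foo' through all 10 events:
  event 1 (t=8: INC bar by 7): foo unchanged
  event 2 (t=17: INC foo by 12): foo (absent) -> 12
  event 3 (t=24: DEL foo): foo 12 -> (absent)
  event 4 (t=34: DEL foo): foo (absent) -> (absent)
  event 5 (t=36: DEC bar by 2): foo unchanged
  event 6 (t=43: SET baz = -1): foo unchanged
  event 7 (t=47: SET foo = 11): foo (absent) -> 11
  event 8 (t=49: INC baz by 9): foo unchanged
  event 9 (t=59: DEC baz by 14): foo unchanged
  event 10 (t=66: SET foo = 13): foo 11 -> 13
Final: foo = 13

Answer: 13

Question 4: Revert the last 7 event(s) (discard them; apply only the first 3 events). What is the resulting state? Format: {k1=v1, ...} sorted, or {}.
Answer: {bar=7}

Derivation:
Keep first 3 events (discard last 7):
  after event 1 (t=8: INC bar by 7): {bar=7}
  after event 2 (t=17: INC foo by 12): {bar=7, foo=12}
  after event 3 (t=24: DEL foo): {bar=7}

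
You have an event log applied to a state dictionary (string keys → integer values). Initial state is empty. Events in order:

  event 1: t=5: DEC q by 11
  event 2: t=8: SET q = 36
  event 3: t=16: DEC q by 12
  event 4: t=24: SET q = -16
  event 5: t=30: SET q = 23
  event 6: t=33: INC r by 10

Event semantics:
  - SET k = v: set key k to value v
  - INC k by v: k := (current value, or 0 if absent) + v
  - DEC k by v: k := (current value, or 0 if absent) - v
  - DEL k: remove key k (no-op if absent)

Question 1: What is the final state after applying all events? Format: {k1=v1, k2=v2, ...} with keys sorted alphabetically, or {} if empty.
  after event 1 (t=5: DEC q by 11): {q=-11}
  after event 2 (t=8: SET q = 36): {q=36}
  after event 3 (t=16: DEC q by 12): {q=24}
  after event 4 (t=24: SET q = -16): {q=-16}
  after event 5 (t=30: SET q = 23): {q=23}
  after event 6 (t=33: INC r by 10): {q=23, r=10}

Answer: {q=23, r=10}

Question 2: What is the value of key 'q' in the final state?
Track key 'q' through all 6 events:
  event 1 (t=5: DEC q by 11): q (absent) -> -11
  event 2 (t=8: SET q = 36): q -11 -> 36
  event 3 (t=16: DEC q by 12): q 36 -> 24
  event 4 (t=24: SET q = -16): q 24 -> -16
  event 5 (t=30: SET q = 23): q -16 -> 23
  event 6 (t=33: INC r by 10): q unchanged
Final: q = 23

Answer: 23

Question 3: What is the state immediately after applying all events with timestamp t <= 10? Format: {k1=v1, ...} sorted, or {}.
Apply events with t <= 10 (2 events):
  after event 1 (t=5: DEC q by 11): {q=-11}
  after event 2 (t=8: SET q = 36): {q=36}

Answer: {q=36}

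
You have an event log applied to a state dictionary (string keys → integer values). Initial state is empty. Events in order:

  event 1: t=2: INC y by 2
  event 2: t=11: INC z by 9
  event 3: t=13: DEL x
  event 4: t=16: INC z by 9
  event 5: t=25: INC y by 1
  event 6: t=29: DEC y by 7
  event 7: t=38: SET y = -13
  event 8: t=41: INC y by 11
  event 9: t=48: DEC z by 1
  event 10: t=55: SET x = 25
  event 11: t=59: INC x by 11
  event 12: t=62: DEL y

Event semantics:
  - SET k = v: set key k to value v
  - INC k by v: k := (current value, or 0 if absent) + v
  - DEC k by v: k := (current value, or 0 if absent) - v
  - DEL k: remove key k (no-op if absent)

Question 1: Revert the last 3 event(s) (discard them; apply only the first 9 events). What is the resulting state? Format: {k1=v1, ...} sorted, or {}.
Answer: {y=-2, z=17}

Derivation:
Keep first 9 events (discard last 3):
  after event 1 (t=2: INC y by 2): {y=2}
  after event 2 (t=11: INC z by 9): {y=2, z=9}
  after event 3 (t=13: DEL x): {y=2, z=9}
  after event 4 (t=16: INC z by 9): {y=2, z=18}
  after event 5 (t=25: INC y by 1): {y=3, z=18}
  after event 6 (t=29: DEC y by 7): {y=-4, z=18}
  after event 7 (t=38: SET y = -13): {y=-13, z=18}
  after event 8 (t=41: INC y by 11): {y=-2, z=18}
  after event 9 (t=48: DEC z by 1): {y=-2, z=17}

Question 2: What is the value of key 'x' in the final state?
Track key 'x' through all 12 events:
  event 1 (t=2: INC y by 2): x unchanged
  event 2 (t=11: INC z by 9): x unchanged
  event 3 (t=13: DEL x): x (absent) -> (absent)
  event 4 (t=16: INC z by 9): x unchanged
  event 5 (t=25: INC y by 1): x unchanged
  event 6 (t=29: DEC y by 7): x unchanged
  event 7 (t=38: SET y = -13): x unchanged
  event 8 (t=41: INC y by 11): x unchanged
  event 9 (t=48: DEC z by 1): x unchanged
  event 10 (t=55: SET x = 25): x (absent) -> 25
  event 11 (t=59: INC x by 11): x 25 -> 36
  event 12 (t=62: DEL y): x unchanged
Final: x = 36

Answer: 36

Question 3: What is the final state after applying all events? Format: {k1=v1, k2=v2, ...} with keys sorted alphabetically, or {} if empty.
  after event 1 (t=2: INC y by 2): {y=2}
  after event 2 (t=11: INC z by 9): {y=2, z=9}
  after event 3 (t=13: DEL x): {y=2, z=9}
  after event 4 (t=16: INC z by 9): {y=2, z=18}
  after event 5 (t=25: INC y by 1): {y=3, z=18}
  after event 6 (t=29: DEC y by 7): {y=-4, z=18}
  after event 7 (t=38: SET y = -13): {y=-13, z=18}
  after event 8 (t=41: INC y by 11): {y=-2, z=18}
  after event 9 (t=48: DEC z by 1): {y=-2, z=17}
  after event 10 (t=55: SET x = 25): {x=25, y=-2, z=17}
  after event 11 (t=59: INC x by 11): {x=36, y=-2, z=17}
  after event 12 (t=62: DEL y): {x=36, z=17}

Answer: {x=36, z=17}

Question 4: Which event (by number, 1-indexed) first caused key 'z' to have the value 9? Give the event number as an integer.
Looking for first event where z becomes 9:
  event 2: z (absent) -> 9  <-- first match

Answer: 2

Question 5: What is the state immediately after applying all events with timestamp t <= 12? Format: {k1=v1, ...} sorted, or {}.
Answer: {y=2, z=9}

Derivation:
Apply events with t <= 12 (2 events):
  after event 1 (t=2: INC y by 2): {y=2}
  after event 2 (t=11: INC z by 9): {y=2, z=9}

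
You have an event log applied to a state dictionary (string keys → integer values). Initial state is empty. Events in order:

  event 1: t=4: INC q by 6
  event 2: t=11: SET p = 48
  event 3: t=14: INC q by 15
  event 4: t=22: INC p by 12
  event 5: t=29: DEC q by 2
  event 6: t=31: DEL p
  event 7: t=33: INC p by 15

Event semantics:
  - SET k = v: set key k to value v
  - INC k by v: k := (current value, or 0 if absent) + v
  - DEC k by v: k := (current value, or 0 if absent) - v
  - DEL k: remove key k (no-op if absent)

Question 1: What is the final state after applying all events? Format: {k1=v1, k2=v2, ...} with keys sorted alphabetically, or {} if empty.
  after event 1 (t=4: INC q by 6): {q=6}
  after event 2 (t=11: SET p = 48): {p=48, q=6}
  after event 3 (t=14: INC q by 15): {p=48, q=21}
  after event 4 (t=22: INC p by 12): {p=60, q=21}
  after event 5 (t=29: DEC q by 2): {p=60, q=19}
  after event 6 (t=31: DEL p): {q=19}
  after event 7 (t=33: INC p by 15): {p=15, q=19}

Answer: {p=15, q=19}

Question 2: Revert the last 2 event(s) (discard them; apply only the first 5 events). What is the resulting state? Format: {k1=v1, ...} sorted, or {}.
Answer: {p=60, q=19}

Derivation:
Keep first 5 events (discard last 2):
  after event 1 (t=4: INC q by 6): {q=6}
  after event 2 (t=11: SET p = 48): {p=48, q=6}
  after event 3 (t=14: INC q by 15): {p=48, q=21}
  after event 4 (t=22: INC p by 12): {p=60, q=21}
  after event 5 (t=29: DEC q by 2): {p=60, q=19}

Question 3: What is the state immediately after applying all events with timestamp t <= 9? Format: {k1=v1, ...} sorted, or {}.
Apply events with t <= 9 (1 events):
  after event 1 (t=4: INC q by 6): {q=6}

Answer: {q=6}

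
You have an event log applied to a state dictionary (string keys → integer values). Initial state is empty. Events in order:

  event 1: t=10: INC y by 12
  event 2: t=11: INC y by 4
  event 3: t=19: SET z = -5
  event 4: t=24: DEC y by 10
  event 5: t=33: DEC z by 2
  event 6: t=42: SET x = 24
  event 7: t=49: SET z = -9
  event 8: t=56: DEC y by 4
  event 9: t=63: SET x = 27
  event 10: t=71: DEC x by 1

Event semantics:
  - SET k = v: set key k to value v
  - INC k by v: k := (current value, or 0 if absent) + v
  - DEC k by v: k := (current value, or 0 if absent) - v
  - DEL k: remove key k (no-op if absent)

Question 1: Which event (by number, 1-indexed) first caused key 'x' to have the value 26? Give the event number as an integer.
Looking for first event where x becomes 26:
  event 6: x = 24
  event 7: x = 24
  event 8: x = 24
  event 9: x = 27
  event 10: x 27 -> 26  <-- first match

Answer: 10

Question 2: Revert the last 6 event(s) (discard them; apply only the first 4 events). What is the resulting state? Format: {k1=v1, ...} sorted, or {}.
Keep first 4 events (discard last 6):
  after event 1 (t=10: INC y by 12): {y=12}
  after event 2 (t=11: INC y by 4): {y=16}
  after event 3 (t=19: SET z = -5): {y=16, z=-5}
  after event 4 (t=24: DEC y by 10): {y=6, z=-5}

Answer: {y=6, z=-5}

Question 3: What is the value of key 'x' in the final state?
Track key 'x' through all 10 events:
  event 1 (t=10: INC y by 12): x unchanged
  event 2 (t=11: INC y by 4): x unchanged
  event 3 (t=19: SET z = -5): x unchanged
  event 4 (t=24: DEC y by 10): x unchanged
  event 5 (t=33: DEC z by 2): x unchanged
  event 6 (t=42: SET x = 24): x (absent) -> 24
  event 7 (t=49: SET z = -9): x unchanged
  event 8 (t=56: DEC y by 4): x unchanged
  event 9 (t=63: SET x = 27): x 24 -> 27
  event 10 (t=71: DEC x by 1): x 27 -> 26
Final: x = 26

Answer: 26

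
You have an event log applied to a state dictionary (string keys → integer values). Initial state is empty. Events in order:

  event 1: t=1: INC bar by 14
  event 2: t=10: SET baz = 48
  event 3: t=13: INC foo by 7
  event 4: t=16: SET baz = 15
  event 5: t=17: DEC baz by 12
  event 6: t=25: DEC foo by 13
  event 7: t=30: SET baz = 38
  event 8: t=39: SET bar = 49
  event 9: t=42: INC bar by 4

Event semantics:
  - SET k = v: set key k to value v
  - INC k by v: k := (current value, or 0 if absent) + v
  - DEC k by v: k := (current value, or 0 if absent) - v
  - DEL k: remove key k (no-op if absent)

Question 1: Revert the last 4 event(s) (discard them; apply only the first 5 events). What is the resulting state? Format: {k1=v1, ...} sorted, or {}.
Answer: {bar=14, baz=3, foo=7}

Derivation:
Keep first 5 events (discard last 4):
  after event 1 (t=1: INC bar by 14): {bar=14}
  after event 2 (t=10: SET baz = 48): {bar=14, baz=48}
  after event 3 (t=13: INC foo by 7): {bar=14, baz=48, foo=7}
  after event 4 (t=16: SET baz = 15): {bar=14, baz=15, foo=7}
  after event 5 (t=17: DEC baz by 12): {bar=14, baz=3, foo=7}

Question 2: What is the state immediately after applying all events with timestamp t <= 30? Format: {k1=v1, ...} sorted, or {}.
Answer: {bar=14, baz=38, foo=-6}

Derivation:
Apply events with t <= 30 (7 events):
  after event 1 (t=1: INC bar by 14): {bar=14}
  after event 2 (t=10: SET baz = 48): {bar=14, baz=48}
  after event 3 (t=13: INC foo by 7): {bar=14, baz=48, foo=7}
  after event 4 (t=16: SET baz = 15): {bar=14, baz=15, foo=7}
  after event 5 (t=17: DEC baz by 12): {bar=14, baz=3, foo=7}
  after event 6 (t=25: DEC foo by 13): {bar=14, baz=3, foo=-6}
  after event 7 (t=30: SET baz = 38): {bar=14, baz=38, foo=-6}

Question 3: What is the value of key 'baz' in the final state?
Answer: 38

Derivation:
Track key 'baz' through all 9 events:
  event 1 (t=1: INC bar by 14): baz unchanged
  event 2 (t=10: SET baz = 48): baz (absent) -> 48
  event 3 (t=13: INC foo by 7): baz unchanged
  event 4 (t=16: SET baz = 15): baz 48 -> 15
  event 5 (t=17: DEC baz by 12): baz 15 -> 3
  event 6 (t=25: DEC foo by 13): baz unchanged
  event 7 (t=30: SET baz = 38): baz 3 -> 38
  event 8 (t=39: SET bar = 49): baz unchanged
  event 9 (t=42: INC bar by 4): baz unchanged
Final: baz = 38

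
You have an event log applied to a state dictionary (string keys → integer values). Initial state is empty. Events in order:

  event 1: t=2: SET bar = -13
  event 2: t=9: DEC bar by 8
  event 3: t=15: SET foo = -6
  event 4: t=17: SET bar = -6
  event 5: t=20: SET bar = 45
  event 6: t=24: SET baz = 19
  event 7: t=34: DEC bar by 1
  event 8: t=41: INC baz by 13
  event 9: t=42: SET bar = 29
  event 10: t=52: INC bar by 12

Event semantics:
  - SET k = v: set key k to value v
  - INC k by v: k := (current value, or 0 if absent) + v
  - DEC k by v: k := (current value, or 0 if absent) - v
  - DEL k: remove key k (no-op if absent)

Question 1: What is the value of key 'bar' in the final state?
Answer: 41

Derivation:
Track key 'bar' through all 10 events:
  event 1 (t=2: SET bar = -13): bar (absent) -> -13
  event 2 (t=9: DEC bar by 8): bar -13 -> -21
  event 3 (t=15: SET foo = -6): bar unchanged
  event 4 (t=17: SET bar = -6): bar -21 -> -6
  event 5 (t=20: SET bar = 45): bar -6 -> 45
  event 6 (t=24: SET baz = 19): bar unchanged
  event 7 (t=34: DEC bar by 1): bar 45 -> 44
  event 8 (t=41: INC baz by 13): bar unchanged
  event 9 (t=42: SET bar = 29): bar 44 -> 29
  event 10 (t=52: INC bar by 12): bar 29 -> 41
Final: bar = 41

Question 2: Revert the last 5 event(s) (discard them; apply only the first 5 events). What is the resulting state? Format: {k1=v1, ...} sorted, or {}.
Keep first 5 events (discard last 5):
  after event 1 (t=2: SET bar = -13): {bar=-13}
  after event 2 (t=9: DEC bar by 8): {bar=-21}
  after event 3 (t=15: SET foo = -6): {bar=-21, foo=-6}
  after event 4 (t=17: SET bar = -6): {bar=-6, foo=-6}
  after event 5 (t=20: SET bar = 45): {bar=45, foo=-6}

Answer: {bar=45, foo=-6}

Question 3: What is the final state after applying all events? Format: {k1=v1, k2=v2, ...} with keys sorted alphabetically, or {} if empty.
  after event 1 (t=2: SET bar = -13): {bar=-13}
  after event 2 (t=9: DEC bar by 8): {bar=-21}
  after event 3 (t=15: SET foo = -6): {bar=-21, foo=-6}
  after event 4 (t=17: SET bar = -6): {bar=-6, foo=-6}
  after event 5 (t=20: SET bar = 45): {bar=45, foo=-6}
  after event 6 (t=24: SET baz = 19): {bar=45, baz=19, foo=-6}
  after event 7 (t=34: DEC bar by 1): {bar=44, baz=19, foo=-6}
  after event 8 (t=41: INC baz by 13): {bar=44, baz=32, foo=-6}
  after event 9 (t=42: SET bar = 29): {bar=29, baz=32, foo=-6}
  after event 10 (t=52: INC bar by 12): {bar=41, baz=32, foo=-6}

Answer: {bar=41, baz=32, foo=-6}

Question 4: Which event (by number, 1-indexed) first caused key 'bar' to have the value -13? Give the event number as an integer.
Answer: 1

Derivation:
Looking for first event where bar becomes -13:
  event 1: bar (absent) -> -13  <-- first match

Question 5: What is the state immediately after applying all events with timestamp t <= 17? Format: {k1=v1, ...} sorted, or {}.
Answer: {bar=-6, foo=-6}

Derivation:
Apply events with t <= 17 (4 events):
  after event 1 (t=2: SET bar = -13): {bar=-13}
  after event 2 (t=9: DEC bar by 8): {bar=-21}
  after event 3 (t=15: SET foo = -6): {bar=-21, foo=-6}
  after event 4 (t=17: SET bar = -6): {bar=-6, foo=-6}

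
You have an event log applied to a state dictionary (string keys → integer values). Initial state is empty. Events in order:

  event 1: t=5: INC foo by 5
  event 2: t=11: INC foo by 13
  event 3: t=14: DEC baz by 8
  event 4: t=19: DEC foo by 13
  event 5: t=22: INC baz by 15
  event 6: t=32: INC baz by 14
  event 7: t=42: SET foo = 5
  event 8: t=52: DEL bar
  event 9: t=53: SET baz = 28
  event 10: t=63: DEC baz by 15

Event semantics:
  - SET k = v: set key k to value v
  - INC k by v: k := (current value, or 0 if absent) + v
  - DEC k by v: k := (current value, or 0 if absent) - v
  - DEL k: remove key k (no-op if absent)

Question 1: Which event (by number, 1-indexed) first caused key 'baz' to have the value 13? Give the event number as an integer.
Answer: 10

Derivation:
Looking for first event where baz becomes 13:
  event 3: baz = -8
  event 4: baz = -8
  event 5: baz = 7
  event 6: baz = 21
  event 7: baz = 21
  event 8: baz = 21
  event 9: baz = 28
  event 10: baz 28 -> 13  <-- first match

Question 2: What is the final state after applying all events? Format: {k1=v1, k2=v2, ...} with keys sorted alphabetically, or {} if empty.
Answer: {baz=13, foo=5}

Derivation:
  after event 1 (t=5: INC foo by 5): {foo=5}
  after event 2 (t=11: INC foo by 13): {foo=18}
  after event 3 (t=14: DEC baz by 8): {baz=-8, foo=18}
  after event 4 (t=19: DEC foo by 13): {baz=-8, foo=5}
  after event 5 (t=22: INC baz by 15): {baz=7, foo=5}
  after event 6 (t=32: INC baz by 14): {baz=21, foo=5}
  after event 7 (t=42: SET foo = 5): {baz=21, foo=5}
  after event 8 (t=52: DEL bar): {baz=21, foo=5}
  after event 9 (t=53: SET baz = 28): {baz=28, foo=5}
  after event 10 (t=63: DEC baz by 15): {baz=13, foo=5}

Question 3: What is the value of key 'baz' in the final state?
Answer: 13

Derivation:
Track key 'baz' through all 10 events:
  event 1 (t=5: INC foo by 5): baz unchanged
  event 2 (t=11: INC foo by 13): baz unchanged
  event 3 (t=14: DEC baz by 8): baz (absent) -> -8
  event 4 (t=19: DEC foo by 13): baz unchanged
  event 5 (t=22: INC baz by 15): baz -8 -> 7
  event 6 (t=32: INC baz by 14): baz 7 -> 21
  event 7 (t=42: SET foo = 5): baz unchanged
  event 8 (t=52: DEL bar): baz unchanged
  event 9 (t=53: SET baz = 28): baz 21 -> 28
  event 10 (t=63: DEC baz by 15): baz 28 -> 13
Final: baz = 13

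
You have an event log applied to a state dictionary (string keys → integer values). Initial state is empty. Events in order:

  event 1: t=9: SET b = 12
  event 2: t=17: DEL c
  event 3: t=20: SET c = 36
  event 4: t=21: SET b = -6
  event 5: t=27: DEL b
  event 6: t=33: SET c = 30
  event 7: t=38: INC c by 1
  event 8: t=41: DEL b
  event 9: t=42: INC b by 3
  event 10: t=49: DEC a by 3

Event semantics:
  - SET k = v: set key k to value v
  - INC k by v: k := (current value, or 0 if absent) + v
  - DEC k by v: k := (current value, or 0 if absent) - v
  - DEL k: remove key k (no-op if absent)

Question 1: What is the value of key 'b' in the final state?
Track key 'b' through all 10 events:
  event 1 (t=9: SET b = 12): b (absent) -> 12
  event 2 (t=17: DEL c): b unchanged
  event 3 (t=20: SET c = 36): b unchanged
  event 4 (t=21: SET b = -6): b 12 -> -6
  event 5 (t=27: DEL b): b -6 -> (absent)
  event 6 (t=33: SET c = 30): b unchanged
  event 7 (t=38: INC c by 1): b unchanged
  event 8 (t=41: DEL b): b (absent) -> (absent)
  event 9 (t=42: INC b by 3): b (absent) -> 3
  event 10 (t=49: DEC a by 3): b unchanged
Final: b = 3

Answer: 3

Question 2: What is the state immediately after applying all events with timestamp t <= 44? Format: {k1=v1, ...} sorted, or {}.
Apply events with t <= 44 (9 events):
  after event 1 (t=9: SET b = 12): {b=12}
  after event 2 (t=17: DEL c): {b=12}
  after event 3 (t=20: SET c = 36): {b=12, c=36}
  after event 4 (t=21: SET b = -6): {b=-6, c=36}
  after event 5 (t=27: DEL b): {c=36}
  after event 6 (t=33: SET c = 30): {c=30}
  after event 7 (t=38: INC c by 1): {c=31}
  after event 8 (t=41: DEL b): {c=31}
  after event 9 (t=42: INC b by 3): {b=3, c=31}

Answer: {b=3, c=31}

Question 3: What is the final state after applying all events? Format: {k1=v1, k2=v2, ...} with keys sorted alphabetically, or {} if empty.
Answer: {a=-3, b=3, c=31}

Derivation:
  after event 1 (t=9: SET b = 12): {b=12}
  after event 2 (t=17: DEL c): {b=12}
  after event 3 (t=20: SET c = 36): {b=12, c=36}
  after event 4 (t=21: SET b = -6): {b=-6, c=36}
  after event 5 (t=27: DEL b): {c=36}
  after event 6 (t=33: SET c = 30): {c=30}
  after event 7 (t=38: INC c by 1): {c=31}
  after event 8 (t=41: DEL b): {c=31}
  after event 9 (t=42: INC b by 3): {b=3, c=31}
  after event 10 (t=49: DEC a by 3): {a=-3, b=3, c=31}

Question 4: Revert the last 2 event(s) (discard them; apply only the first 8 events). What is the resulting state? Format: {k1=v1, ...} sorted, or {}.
Keep first 8 events (discard last 2):
  after event 1 (t=9: SET b = 12): {b=12}
  after event 2 (t=17: DEL c): {b=12}
  after event 3 (t=20: SET c = 36): {b=12, c=36}
  after event 4 (t=21: SET b = -6): {b=-6, c=36}
  after event 5 (t=27: DEL b): {c=36}
  after event 6 (t=33: SET c = 30): {c=30}
  after event 7 (t=38: INC c by 1): {c=31}
  after event 8 (t=41: DEL b): {c=31}

Answer: {c=31}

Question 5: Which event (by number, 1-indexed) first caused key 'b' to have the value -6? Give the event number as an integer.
Answer: 4

Derivation:
Looking for first event where b becomes -6:
  event 1: b = 12
  event 2: b = 12
  event 3: b = 12
  event 4: b 12 -> -6  <-- first match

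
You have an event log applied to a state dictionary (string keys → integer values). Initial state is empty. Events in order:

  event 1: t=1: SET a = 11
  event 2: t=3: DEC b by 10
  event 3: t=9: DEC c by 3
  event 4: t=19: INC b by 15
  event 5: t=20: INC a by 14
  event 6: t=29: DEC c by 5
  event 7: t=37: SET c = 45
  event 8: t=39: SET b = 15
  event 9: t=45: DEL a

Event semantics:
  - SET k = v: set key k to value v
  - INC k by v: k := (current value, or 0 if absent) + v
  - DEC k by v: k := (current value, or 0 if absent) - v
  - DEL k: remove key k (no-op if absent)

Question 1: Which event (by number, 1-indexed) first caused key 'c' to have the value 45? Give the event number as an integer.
Answer: 7

Derivation:
Looking for first event where c becomes 45:
  event 3: c = -3
  event 4: c = -3
  event 5: c = -3
  event 6: c = -8
  event 7: c -8 -> 45  <-- first match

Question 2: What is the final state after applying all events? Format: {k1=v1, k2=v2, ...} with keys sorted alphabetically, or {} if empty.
  after event 1 (t=1: SET a = 11): {a=11}
  after event 2 (t=3: DEC b by 10): {a=11, b=-10}
  after event 3 (t=9: DEC c by 3): {a=11, b=-10, c=-3}
  after event 4 (t=19: INC b by 15): {a=11, b=5, c=-3}
  after event 5 (t=20: INC a by 14): {a=25, b=5, c=-3}
  after event 6 (t=29: DEC c by 5): {a=25, b=5, c=-8}
  after event 7 (t=37: SET c = 45): {a=25, b=5, c=45}
  after event 8 (t=39: SET b = 15): {a=25, b=15, c=45}
  after event 9 (t=45: DEL a): {b=15, c=45}

Answer: {b=15, c=45}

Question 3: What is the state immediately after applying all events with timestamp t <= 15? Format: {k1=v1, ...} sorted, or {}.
Apply events with t <= 15 (3 events):
  after event 1 (t=1: SET a = 11): {a=11}
  after event 2 (t=3: DEC b by 10): {a=11, b=-10}
  after event 3 (t=9: DEC c by 3): {a=11, b=-10, c=-3}

Answer: {a=11, b=-10, c=-3}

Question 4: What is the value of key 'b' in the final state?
Answer: 15

Derivation:
Track key 'b' through all 9 events:
  event 1 (t=1: SET a = 11): b unchanged
  event 2 (t=3: DEC b by 10): b (absent) -> -10
  event 3 (t=9: DEC c by 3): b unchanged
  event 4 (t=19: INC b by 15): b -10 -> 5
  event 5 (t=20: INC a by 14): b unchanged
  event 6 (t=29: DEC c by 5): b unchanged
  event 7 (t=37: SET c = 45): b unchanged
  event 8 (t=39: SET b = 15): b 5 -> 15
  event 9 (t=45: DEL a): b unchanged
Final: b = 15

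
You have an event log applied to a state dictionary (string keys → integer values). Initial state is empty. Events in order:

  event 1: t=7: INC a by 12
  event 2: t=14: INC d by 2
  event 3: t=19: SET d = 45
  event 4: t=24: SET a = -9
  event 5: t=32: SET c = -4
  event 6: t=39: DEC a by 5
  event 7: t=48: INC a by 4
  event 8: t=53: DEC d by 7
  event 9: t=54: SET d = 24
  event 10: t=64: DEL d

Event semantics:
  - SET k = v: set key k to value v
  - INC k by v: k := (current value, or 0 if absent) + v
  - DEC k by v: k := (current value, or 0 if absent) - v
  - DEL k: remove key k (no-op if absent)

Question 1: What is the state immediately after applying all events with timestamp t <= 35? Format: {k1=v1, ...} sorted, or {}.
Answer: {a=-9, c=-4, d=45}

Derivation:
Apply events with t <= 35 (5 events):
  after event 1 (t=7: INC a by 12): {a=12}
  after event 2 (t=14: INC d by 2): {a=12, d=2}
  after event 3 (t=19: SET d = 45): {a=12, d=45}
  after event 4 (t=24: SET a = -9): {a=-9, d=45}
  after event 5 (t=32: SET c = -4): {a=-9, c=-4, d=45}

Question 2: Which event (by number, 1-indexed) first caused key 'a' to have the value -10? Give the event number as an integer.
Answer: 7

Derivation:
Looking for first event where a becomes -10:
  event 1: a = 12
  event 2: a = 12
  event 3: a = 12
  event 4: a = -9
  event 5: a = -9
  event 6: a = -14
  event 7: a -14 -> -10  <-- first match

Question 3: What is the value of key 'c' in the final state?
Answer: -4

Derivation:
Track key 'c' through all 10 events:
  event 1 (t=7: INC a by 12): c unchanged
  event 2 (t=14: INC d by 2): c unchanged
  event 3 (t=19: SET d = 45): c unchanged
  event 4 (t=24: SET a = -9): c unchanged
  event 5 (t=32: SET c = -4): c (absent) -> -4
  event 6 (t=39: DEC a by 5): c unchanged
  event 7 (t=48: INC a by 4): c unchanged
  event 8 (t=53: DEC d by 7): c unchanged
  event 9 (t=54: SET d = 24): c unchanged
  event 10 (t=64: DEL d): c unchanged
Final: c = -4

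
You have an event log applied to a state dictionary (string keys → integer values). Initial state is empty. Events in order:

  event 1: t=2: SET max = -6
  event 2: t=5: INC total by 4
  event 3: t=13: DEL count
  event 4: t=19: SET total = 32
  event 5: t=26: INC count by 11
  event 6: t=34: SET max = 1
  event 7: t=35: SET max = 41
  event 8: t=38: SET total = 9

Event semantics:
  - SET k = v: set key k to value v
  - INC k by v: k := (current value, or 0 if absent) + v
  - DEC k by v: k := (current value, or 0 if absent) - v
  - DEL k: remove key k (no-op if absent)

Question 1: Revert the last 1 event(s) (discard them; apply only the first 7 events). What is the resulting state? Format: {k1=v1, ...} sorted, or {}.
Answer: {count=11, max=41, total=32}

Derivation:
Keep first 7 events (discard last 1):
  after event 1 (t=2: SET max = -6): {max=-6}
  after event 2 (t=5: INC total by 4): {max=-6, total=4}
  after event 3 (t=13: DEL count): {max=-6, total=4}
  after event 4 (t=19: SET total = 32): {max=-6, total=32}
  after event 5 (t=26: INC count by 11): {count=11, max=-6, total=32}
  after event 6 (t=34: SET max = 1): {count=11, max=1, total=32}
  after event 7 (t=35: SET max = 41): {count=11, max=41, total=32}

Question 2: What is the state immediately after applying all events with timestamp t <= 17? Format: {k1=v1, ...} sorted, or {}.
Apply events with t <= 17 (3 events):
  after event 1 (t=2: SET max = -6): {max=-6}
  after event 2 (t=5: INC total by 4): {max=-6, total=4}
  after event 3 (t=13: DEL count): {max=-6, total=4}

Answer: {max=-6, total=4}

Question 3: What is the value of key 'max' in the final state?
Track key 'max' through all 8 events:
  event 1 (t=2: SET max = -6): max (absent) -> -6
  event 2 (t=5: INC total by 4): max unchanged
  event 3 (t=13: DEL count): max unchanged
  event 4 (t=19: SET total = 32): max unchanged
  event 5 (t=26: INC count by 11): max unchanged
  event 6 (t=34: SET max = 1): max -6 -> 1
  event 7 (t=35: SET max = 41): max 1 -> 41
  event 8 (t=38: SET total = 9): max unchanged
Final: max = 41

Answer: 41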